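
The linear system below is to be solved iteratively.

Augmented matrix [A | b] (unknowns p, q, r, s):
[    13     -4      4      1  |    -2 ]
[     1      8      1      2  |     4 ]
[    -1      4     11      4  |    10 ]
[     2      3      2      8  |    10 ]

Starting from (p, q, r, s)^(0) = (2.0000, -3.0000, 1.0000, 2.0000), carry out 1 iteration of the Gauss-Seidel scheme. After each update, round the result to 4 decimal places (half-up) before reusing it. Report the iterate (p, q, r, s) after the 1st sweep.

(-1.5385, 0.0673, 0.0175, 1.6050)

Iteration 1:
  p = (-2 - (-4)·-3.0000 - (4)·1.0000 - (1)·2.0000) / (13) = -1.5385
  q = (4 - (1)·-1.5385 - (1)·1.0000 - (2)·2.0000) / (8) = 0.0673
  r = (10 - (-1)·-1.5385 - (4)·0.0673 - (4)·2.0000) / (11) = 0.0175
  s = (10 - (2)·-1.5385 - (3)·0.0673 - (2)·0.0175) / (8) = 1.6050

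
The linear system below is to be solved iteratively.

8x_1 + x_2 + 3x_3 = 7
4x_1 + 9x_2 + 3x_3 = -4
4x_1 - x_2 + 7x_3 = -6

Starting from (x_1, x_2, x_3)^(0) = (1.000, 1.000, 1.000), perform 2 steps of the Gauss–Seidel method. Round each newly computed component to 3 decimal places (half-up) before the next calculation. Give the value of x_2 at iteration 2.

Iteration 1:
  x_1 = (7 - (1)·1.000 - (3)·1.000) / (8) = 0.375
  x_2 = (-4 - (4)·0.375 - (3)·1.000) / (9) = -0.944
  x_3 = (-6 - (4)·0.375 - (-1)·-0.944) / (7) = -1.206
Iteration 2:
  x_1 = (7 - (1)·-0.944 - (3)·-1.206) / (8) = 1.445
  x_2 = (-4 - (4)·1.445 - (3)·-1.206) / (9) = -0.685
  x_3 = (-6 - (4)·1.445 - (-1)·-0.685) / (7) = -1.781

-0.685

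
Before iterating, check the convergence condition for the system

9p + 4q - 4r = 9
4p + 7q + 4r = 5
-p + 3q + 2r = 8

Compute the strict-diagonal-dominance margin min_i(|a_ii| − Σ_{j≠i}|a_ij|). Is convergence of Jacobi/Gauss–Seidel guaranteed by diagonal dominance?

-2

row 1: |9| − (4+4) = 1
row 2: |7| − (4+4) = -1
row 3: |2| − (1+3) = -2
minimum over rows = -2 → not strictly diagonally dominant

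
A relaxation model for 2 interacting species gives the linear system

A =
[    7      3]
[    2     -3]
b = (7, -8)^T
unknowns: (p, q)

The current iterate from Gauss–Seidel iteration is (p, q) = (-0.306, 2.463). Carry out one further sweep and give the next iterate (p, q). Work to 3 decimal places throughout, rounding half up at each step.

One sweep:
  p = (7 - (3)·2.463) / (7) = -0.056
  q = (-8 - (2)·-0.056) / (-3) = 2.629

(-0.056, 2.629)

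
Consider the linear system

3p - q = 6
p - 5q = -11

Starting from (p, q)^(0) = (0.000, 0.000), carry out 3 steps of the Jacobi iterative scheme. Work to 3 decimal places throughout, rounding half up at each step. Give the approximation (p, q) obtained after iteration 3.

(2.867, 2.747)

Iteration 1:
  p = (6 - (-1)·0.000) / (3) = 2.000
  q = (-11 - (1)·0.000) / (-5) = 2.200
Iteration 2:
  p = (6 - (-1)·2.200) / (3) = 2.733
  q = (-11 - (1)·2.000) / (-5) = 2.600
Iteration 3:
  p = (6 - (-1)·2.600) / (3) = 2.867
  q = (-11 - (1)·2.733) / (-5) = 2.747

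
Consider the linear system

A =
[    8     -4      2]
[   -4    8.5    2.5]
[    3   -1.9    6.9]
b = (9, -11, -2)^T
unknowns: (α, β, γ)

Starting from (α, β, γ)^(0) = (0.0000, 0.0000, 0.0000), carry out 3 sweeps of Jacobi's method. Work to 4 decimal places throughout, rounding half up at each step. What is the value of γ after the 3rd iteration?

Iteration 1:
  α = (9 - (-4)·0.0000 - (2)·0.0000) / (8) = 1.1250
  β = (-11 - (-4)·0.0000 - (2.5)·0.0000) / (8.5) = -1.2941
  γ = (-2 - (3)·0.0000 - (-1.9)·0.0000) / (6.9) = -0.2899
Iteration 2:
  α = (9 - (-4)·-1.2941 - (2)·-0.2899) / (8) = 0.5504
  β = (-11 - (-4)·1.1250 - (2.5)·-0.2899) / (8.5) = -0.6794
  γ = (-2 - (3)·1.1250 - (-1.9)·-1.2941) / (6.9) = -1.1353
Iteration 3:
  α = (9 - (-4)·-0.6794 - (2)·-1.1353) / (8) = 1.0691
  β = (-11 - (-4)·0.5504 - (2.5)·-1.1353) / (8.5) = -0.7012
  γ = (-2 - (3)·0.5504 - (-1.9)·-0.6794) / (6.9) = -0.7162

-0.7162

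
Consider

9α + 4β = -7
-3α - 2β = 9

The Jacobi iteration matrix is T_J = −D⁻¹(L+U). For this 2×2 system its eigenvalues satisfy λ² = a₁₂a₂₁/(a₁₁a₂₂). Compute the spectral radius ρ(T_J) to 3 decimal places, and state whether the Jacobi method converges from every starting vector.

0.816

a₁₂a₂₁/(a₁₁a₂₂) = (4)·(-3) / ((9)·(-2)) = 0.666667
ρ = √|0.666667| = √0.666667 = 0.816
ρ < 1, so Jacobi converges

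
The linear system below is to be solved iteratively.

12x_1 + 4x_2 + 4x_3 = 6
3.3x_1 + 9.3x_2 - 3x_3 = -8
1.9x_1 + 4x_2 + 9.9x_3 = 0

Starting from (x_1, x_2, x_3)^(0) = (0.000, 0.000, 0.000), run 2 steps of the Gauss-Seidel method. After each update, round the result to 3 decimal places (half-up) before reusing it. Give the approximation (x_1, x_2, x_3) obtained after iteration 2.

Iteration 1:
  x_1 = (6 - (4)·0.000 - (4)·0.000) / (12) = 0.500
  x_2 = (-8 - (3.3)·0.500 - (-3)·0.000) / (9.3) = -1.038
  x_3 = (0 - (1.9)·0.500 - (4)·-1.038) / (9.9) = 0.323
Iteration 2:
  x_1 = (6 - (4)·-1.038 - (4)·0.323) / (12) = 0.738
  x_2 = (-8 - (3.3)·0.738 - (-3)·0.323) / (9.3) = -1.018
  x_3 = (0 - (1.9)·0.738 - (4)·-1.018) / (9.9) = 0.270

(0.738, -1.018, 0.270)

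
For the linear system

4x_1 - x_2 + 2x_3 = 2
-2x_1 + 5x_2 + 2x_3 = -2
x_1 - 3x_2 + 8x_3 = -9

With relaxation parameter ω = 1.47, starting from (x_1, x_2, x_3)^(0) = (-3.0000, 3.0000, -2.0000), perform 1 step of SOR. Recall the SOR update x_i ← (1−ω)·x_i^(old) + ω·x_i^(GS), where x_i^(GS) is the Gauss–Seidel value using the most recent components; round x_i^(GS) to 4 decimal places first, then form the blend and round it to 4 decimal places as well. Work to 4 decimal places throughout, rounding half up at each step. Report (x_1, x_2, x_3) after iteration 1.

Iteration 1:
  x_1: GS value = (2 - (-1)·3.0000 - (2)·-2.0000) / (4) = 2.2500;  x_1 ← (1−ω)·-3.0000 + ω·2.2500 = 4.7175
  x_2: GS value = (-2 - (-2)·4.7175 - (2)·-2.0000) / (5) = 2.2870;  x_2 ← (1−ω)·3.0000 + ω·2.2870 = 1.9519
  x_3: GS value = (-9 - (1)·4.7175 - (-3)·1.9519) / (8) = -0.9827;  x_3 ← (1−ω)·-2.0000 + ω·-0.9827 = -0.5046

(4.7175, 1.9519, -0.5046)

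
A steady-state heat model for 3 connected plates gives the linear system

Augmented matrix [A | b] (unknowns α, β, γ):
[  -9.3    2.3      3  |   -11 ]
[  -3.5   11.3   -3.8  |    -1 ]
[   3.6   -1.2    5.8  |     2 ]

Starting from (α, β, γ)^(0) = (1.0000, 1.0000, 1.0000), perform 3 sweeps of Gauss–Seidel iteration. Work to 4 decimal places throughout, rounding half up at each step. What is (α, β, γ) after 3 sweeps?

(1.0824, 0.1200, -0.3022)

Iteration 1:
  α = (-11 - (2.3)·1.0000 - (3)·1.0000) / (-9.3) = 1.7527
  β = (-1 - (-3.5)·1.7527 - (-3.8)·1.0000) / (11.3) = 0.7907
  γ = (2 - (3.6)·1.7527 - (-1.2)·0.7907) / (5.8) = -0.5795
Iteration 2:
  α = (-11 - (2.3)·0.7907 - (3)·-0.5795) / (-9.3) = 1.1914
  β = (-1 - (-3.5)·1.1914 - (-3.8)·-0.5795) / (11.3) = 0.0856
  γ = (2 - (3.6)·1.1914 - (-1.2)·0.0856) / (5.8) = -0.3770
Iteration 3:
  α = (-11 - (2.3)·0.0856 - (3)·-0.3770) / (-9.3) = 1.0824
  β = (-1 - (-3.5)·1.0824 - (-3.8)·-0.3770) / (11.3) = 0.1200
  γ = (2 - (3.6)·1.0824 - (-1.2)·0.1200) / (5.8) = -0.3022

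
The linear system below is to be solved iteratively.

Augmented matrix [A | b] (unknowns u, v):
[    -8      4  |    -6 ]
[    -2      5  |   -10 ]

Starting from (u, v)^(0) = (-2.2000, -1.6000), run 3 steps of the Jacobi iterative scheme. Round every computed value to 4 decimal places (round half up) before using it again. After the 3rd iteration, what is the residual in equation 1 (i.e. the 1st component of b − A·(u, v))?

1.0240

Iteration 1:
  u = (-6 - (4)·-1.6000) / (-8) = -0.0500
  v = (-10 - (-2)·-2.2000) / (5) = -2.8800
Iteration 2:
  u = (-6 - (4)·-2.8800) / (-8) = -0.6900
  v = (-10 - (-2)·-0.0500) / (5) = -2.0200
Iteration 3:
  u = (-6 - (4)·-2.0200) / (-8) = -0.2600
  v = (-10 - (-2)·-0.6900) / (5) = -2.2760
Residual b − A·x = (1.0240, 0.8600)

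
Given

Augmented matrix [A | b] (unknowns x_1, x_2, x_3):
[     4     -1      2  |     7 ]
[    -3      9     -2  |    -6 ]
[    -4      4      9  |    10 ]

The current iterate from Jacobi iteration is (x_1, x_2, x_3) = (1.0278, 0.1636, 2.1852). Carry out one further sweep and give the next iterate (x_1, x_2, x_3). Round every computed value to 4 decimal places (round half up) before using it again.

One sweep:
  x_1 = (7 - (-1)·0.1636 - (2)·2.1852) / (4) = 0.6983
  x_2 = (-6 - (-3)·1.0278 - (-2)·2.1852) / (9) = 0.1615
  x_3 = (10 - (-4)·1.0278 - (4)·0.1636) / (9) = 1.4952

(0.6983, 0.1615, 1.4952)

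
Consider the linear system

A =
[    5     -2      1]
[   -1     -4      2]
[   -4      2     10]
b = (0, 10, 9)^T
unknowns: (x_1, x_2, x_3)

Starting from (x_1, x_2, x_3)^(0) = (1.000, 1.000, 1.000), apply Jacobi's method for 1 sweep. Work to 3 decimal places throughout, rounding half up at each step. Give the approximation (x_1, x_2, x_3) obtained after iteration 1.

(0.200, -2.250, 1.100)

Iteration 1:
  x_1 = (0 - (-2)·1.000 - (1)·1.000) / (5) = 0.200
  x_2 = (10 - (-1)·1.000 - (2)·1.000) / (-4) = -2.250
  x_3 = (9 - (-4)·1.000 - (2)·1.000) / (10) = 1.100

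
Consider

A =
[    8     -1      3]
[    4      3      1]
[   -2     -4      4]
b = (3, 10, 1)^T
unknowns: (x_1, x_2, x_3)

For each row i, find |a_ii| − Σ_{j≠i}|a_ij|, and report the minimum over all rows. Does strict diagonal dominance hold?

-2

row 1: |8| − (1+3) = 4
row 2: |3| − (4+1) = -2
row 3: |4| − (2+4) = -2
minimum over rows = -2 → not strictly diagonally dominant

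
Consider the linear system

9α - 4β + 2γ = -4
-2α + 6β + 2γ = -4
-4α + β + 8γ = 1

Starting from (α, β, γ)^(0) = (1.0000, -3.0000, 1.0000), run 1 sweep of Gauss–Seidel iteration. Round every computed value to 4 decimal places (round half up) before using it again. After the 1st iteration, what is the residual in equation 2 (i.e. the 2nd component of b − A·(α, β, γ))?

Iteration 1:
  α = (-4 - (-4)·-3.0000 - (2)·1.0000) / (9) = -2.0000
  β = (-4 - (-2)·-2.0000 - (2)·1.0000) / (6) = -1.6667
  γ = (1 - (-4)·-2.0000 - (1)·-1.6667) / (8) = -0.6667
Residual b − A·x = (8.6666, 3.3336, 0.0003)

3.3336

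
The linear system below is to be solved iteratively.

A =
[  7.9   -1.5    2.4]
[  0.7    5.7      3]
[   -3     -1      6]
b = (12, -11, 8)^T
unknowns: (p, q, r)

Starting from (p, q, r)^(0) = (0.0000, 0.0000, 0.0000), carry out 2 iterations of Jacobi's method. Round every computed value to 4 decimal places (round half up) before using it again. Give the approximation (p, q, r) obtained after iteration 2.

Iteration 1:
  p = (12 - (-1.5)·0.0000 - (2.4)·0.0000) / (7.9) = 1.5190
  q = (-11 - (0.7)·0.0000 - (3)·0.0000) / (5.7) = -1.9298
  r = (8 - (-3)·0.0000 - (-1)·0.0000) / (6) = 1.3333
Iteration 2:
  p = (12 - (-1.5)·-1.9298 - (2.4)·1.3333) / (7.9) = 0.7475
  q = (-11 - (0.7)·1.5190 - (3)·1.3333) / (5.7) = -2.8181
  r = (8 - (-3)·1.5190 - (-1)·-1.9298) / (6) = 1.7712

(0.7475, -2.8181, 1.7712)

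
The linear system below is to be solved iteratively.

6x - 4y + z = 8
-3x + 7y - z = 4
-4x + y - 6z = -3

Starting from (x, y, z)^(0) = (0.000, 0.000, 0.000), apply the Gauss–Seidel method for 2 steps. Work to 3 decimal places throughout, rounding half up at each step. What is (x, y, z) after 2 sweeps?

(2.128, 1.455, -0.676)

Iteration 1:
  x = (8 - (-4)·0.000 - (1)·0.000) / (6) = 1.333
  y = (4 - (-3)·1.333 - (-1)·0.000) / (7) = 1.143
  z = (-3 - (-4)·1.333 - (1)·1.143) / (-6) = -0.198
Iteration 2:
  x = (8 - (-4)·1.143 - (1)·-0.198) / (6) = 2.128
  y = (4 - (-3)·2.128 - (-1)·-0.198) / (7) = 1.455
  z = (-3 - (-4)·2.128 - (1)·1.455) / (-6) = -0.676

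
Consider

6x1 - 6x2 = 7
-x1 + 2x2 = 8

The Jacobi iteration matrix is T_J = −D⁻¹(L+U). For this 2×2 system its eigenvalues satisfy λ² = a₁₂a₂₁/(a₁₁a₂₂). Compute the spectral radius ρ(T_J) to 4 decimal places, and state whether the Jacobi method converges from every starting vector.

0.7071

a₁₂a₂₁/(a₁₁a₂₂) = (-6)·(-1) / ((6)·(2)) = 0.500000
ρ = √|0.500000| = √0.500000 = 0.7071
ρ < 1, so Jacobi converges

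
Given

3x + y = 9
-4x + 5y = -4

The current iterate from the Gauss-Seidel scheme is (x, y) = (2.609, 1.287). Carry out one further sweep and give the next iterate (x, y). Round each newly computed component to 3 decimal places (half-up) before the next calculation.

One sweep:
  x = (9 - (1)·1.287) / (3) = 2.571
  y = (-4 - (-4)·2.571) / (5) = 1.257

(2.571, 1.257)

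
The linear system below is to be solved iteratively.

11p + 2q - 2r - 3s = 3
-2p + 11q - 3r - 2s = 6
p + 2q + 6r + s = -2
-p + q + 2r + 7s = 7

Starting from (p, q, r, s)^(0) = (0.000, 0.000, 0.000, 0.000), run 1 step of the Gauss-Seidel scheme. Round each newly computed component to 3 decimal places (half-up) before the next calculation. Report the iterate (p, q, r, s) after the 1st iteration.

Iteration 1:
  p = (3 - (2)·0.000 - (-2)·0.000 - (-3)·0.000) / (11) = 0.273
  q = (6 - (-2)·0.273 - (-3)·0.000 - (-2)·0.000) / (11) = 0.595
  r = (-2 - (1)·0.273 - (2)·0.595 - (1)·0.000) / (6) = -0.577
  s = (7 - (-1)·0.273 - (1)·0.595 - (2)·-0.577) / (7) = 1.119

(0.273, 0.595, -0.577, 1.119)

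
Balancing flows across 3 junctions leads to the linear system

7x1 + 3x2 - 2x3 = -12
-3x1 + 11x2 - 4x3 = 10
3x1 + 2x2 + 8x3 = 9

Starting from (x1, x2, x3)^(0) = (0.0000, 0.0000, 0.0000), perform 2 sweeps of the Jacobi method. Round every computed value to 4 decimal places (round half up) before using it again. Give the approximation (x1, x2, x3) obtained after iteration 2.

(-1.7825, 0.8506, 1.5406)

Iteration 1:
  x1 = (-12 - (3)·0.0000 - (-2)·0.0000) / (7) = -1.7143
  x2 = (10 - (-3)·0.0000 - (-4)·0.0000) / (11) = 0.9091
  x3 = (9 - (3)·0.0000 - (2)·0.0000) / (8) = 1.1250
Iteration 2:
  x1 = (-12 - (3)·0.9091 - (-2)·1.1250) / (7) = -1.7825
  x2 = (10 - (-3)·-1.7143 - (-4)·1.1250) / (11) = 0.8506
  x3 = (9 - (3)·-1.7143 - (2)·0.9091) / (8) = 1.5406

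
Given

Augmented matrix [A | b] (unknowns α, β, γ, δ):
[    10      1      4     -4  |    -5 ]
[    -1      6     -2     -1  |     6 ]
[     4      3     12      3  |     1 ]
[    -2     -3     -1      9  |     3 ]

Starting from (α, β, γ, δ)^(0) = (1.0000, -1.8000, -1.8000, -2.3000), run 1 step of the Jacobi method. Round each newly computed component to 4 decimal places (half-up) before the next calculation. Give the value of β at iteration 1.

0.1833

Iteration 1:
  α = (-5 - (1)·-1.8000 - (4)·-1.8000 - (-4)·-2.3000) / (10) = -0.5200
  β = (6 - (-1)·1.0000 - (-2)·-1.8000 - (-1)·-2.3000) / (6) = 0.1833
  γ = (1 - (4)·1.0000 - (3)·-1.8000 - (3)·-2.3000) / (12) = 0.7750
  δ = (3 - (-2)·1.0000 - (-3)·-1.8000 - (-1)·-1.8000) / (9) = -0.2444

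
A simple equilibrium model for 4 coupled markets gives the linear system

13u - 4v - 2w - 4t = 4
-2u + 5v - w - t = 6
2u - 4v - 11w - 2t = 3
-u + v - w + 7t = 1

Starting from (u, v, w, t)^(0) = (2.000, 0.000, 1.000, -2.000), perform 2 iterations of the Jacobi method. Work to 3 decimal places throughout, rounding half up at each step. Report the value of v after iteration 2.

1.344

Iteration 1:
  u = (4 - (-4)·0.000 - (-2)·1.000 - (-4)·-2.000) / (13) = -0.154
  v = (6 - (-2)·2.000 - (-1)·1.000 - (-1)·-2.000) / (5) = 1.800
  w = (3 - (2)·2.000 - (-4)·0.000 - (-2)·-2.000) / (-11) = 0.455
  t = (1 - (-1)·2.000 - (1)·0.000 - (-1)·1.000) / (7) = 0.571
Iteration 2:
  u = (4 - (-4)·1.800 - (-2)·0.455 - (-4)·0.571) / (13) = 1.107
  v = (6 - (-2)·-0.154 - (-1)·0.455 - (-1)·0.571) / (5) = 1.344
  w = (3 - (2)·-0.154 - (-4)·1.800 - (-2)·0.571) / (-11) = -1.059
  t = (1 - (-1)·-0.154 - (1)·1.800 - (-1)·0.455) / (7) = -0.071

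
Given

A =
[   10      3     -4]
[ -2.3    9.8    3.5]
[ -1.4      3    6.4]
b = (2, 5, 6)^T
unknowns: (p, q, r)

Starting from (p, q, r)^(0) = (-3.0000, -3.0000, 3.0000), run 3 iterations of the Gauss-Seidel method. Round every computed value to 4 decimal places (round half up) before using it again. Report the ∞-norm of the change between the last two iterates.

0.2290

Iteration 1:
  p = (2 - (3)·-3.0000 - (-4)·3.0000) / (10) = 2.3000
  q = (5 - (-2.3)·2.3000 - (3.5)·3.0000) / (9.8) = -0.0214
  r = (6 - (-1.4)·2.3000 - (3)·-0.0214) / (6.4) = 1.4507
Iteration 2:
  p = (2 - (3)·-0.0214 - (-4)·1.4507) / (10) = 0.7867
  q = (5 - (-2.3)·0.7867 - (3.5)·1.4507) / (9.8) = 0.1767
  r = (6 - (-1.4)·0.7867 - (3)·0.1767) / (6.4) = 1.0268
Iteration 3:
  p = (2 - (3)·0.1767 - (-4)·1.0268) / (10) = 0.5577
  q = (5 - (-2.3)·0.5577 - (3.5)·1.0268) / (9.8) = 0.2744
  r = (6 - (-1.4)·0.5577 - (3)·0.2744) / (6.4) = 0.9309
Change: (-0.2290, 0.0977, -0.0959) → max |·| = 0.2290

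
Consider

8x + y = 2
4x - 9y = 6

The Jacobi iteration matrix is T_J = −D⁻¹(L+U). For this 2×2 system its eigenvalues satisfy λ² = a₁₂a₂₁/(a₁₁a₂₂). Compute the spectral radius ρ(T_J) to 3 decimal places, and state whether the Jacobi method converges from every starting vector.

a₁₂a₂₁/(a₁₁a₂₂) = (1)·(4) / ((8)·(-9)) = -0.055556
ρ = √|-0.055556| = √0.055556 = 0.236
ρ < 1, so Jacobi converges

0.236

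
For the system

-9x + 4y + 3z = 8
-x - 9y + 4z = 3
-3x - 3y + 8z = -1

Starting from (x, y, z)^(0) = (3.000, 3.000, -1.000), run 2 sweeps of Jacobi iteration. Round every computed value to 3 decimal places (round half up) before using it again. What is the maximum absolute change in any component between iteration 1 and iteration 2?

2.625

Iteration 1:
  x = (8 - (4)·3.000 - (3)·-1.000) / (-9) = 0.111
  y = (3 - (-1)·3.000 - (4)·-1.000) / (-9) = -1.111
  z = (-1 - (-3)·3.000 - (-3)·3.000) / (8) = 2.125
Iteration 2:
  x = (8 - (4)·-1.111 - (3)·2.125) / (-9) = -0.674
  y = (3 - (-1)·0.111 - (4)·2.125) / (-9) = 0.599
  z = (-1 - (-3)·0.111 - (-3)·-1.111) / (8) = -0.500
Change: (-0.785, 1.710, -2.625) → max |·| = 2.625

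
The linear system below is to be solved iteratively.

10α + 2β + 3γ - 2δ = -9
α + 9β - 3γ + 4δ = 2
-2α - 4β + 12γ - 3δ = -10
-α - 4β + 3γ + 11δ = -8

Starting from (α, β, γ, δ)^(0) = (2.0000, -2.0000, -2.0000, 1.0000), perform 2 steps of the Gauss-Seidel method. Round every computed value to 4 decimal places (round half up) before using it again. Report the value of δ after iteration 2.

Iteration 1:
  α = (-9 - (2)·-2.0000 - (3)·-2.0000 - (-2)·1.0000) / (10) = 0.3000
  β = (2 - (1)·0.3000 - (-3)·-2.0000 - (4)·1.0000) / (9) = -0.9222
  γ = (-10 - (-2)·0.3000 - (-4)·-0.9222 - (-3)·1.0000) / (12) = -0.8407
  δ = (-8 - (-1)·0.3000 - (-4)·-0.9222 - (3)·-0.8407) / (11) = -0.8061
Iteration 2:
  α = (-9 - (2)·-0.9222 - (3)·-0.8407 - (-2)·-0.8061) / (10) = -0.6246
  β = (2 - (1)·-0.6246 - (-3)·-0.8407 - (4)·-0.8061) / (9) = 0.3697
  γ = (-10 - (-2)·-0.6246 - (-4)·0.3697 - (-3)·-0.8061) / (12) = -1.0157
  δ = (-8 - (-1)·-0.6246 - (-4)·0.3697 - (3)·-1.0157) / (11) = -0.3726

-0.3726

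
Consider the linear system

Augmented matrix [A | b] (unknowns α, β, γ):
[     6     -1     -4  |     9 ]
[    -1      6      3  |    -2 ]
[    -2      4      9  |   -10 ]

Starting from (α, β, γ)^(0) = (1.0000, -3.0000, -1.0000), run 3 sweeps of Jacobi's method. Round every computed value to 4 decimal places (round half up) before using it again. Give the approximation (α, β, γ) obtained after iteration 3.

Iteration 1:
  α = (9 - (-1)·-3.0000 - (-4)·-1.0000) / (6) = 0.3333
  β = (-2 - (-1)·1.0000 - (3)·-1.0000) / (6) = 0.3333
  γ = (-10 - (-2)·1.0000 - (4)·-3.0000) / (9) = 0.4444
Iteration 2:
  α = (9 - (-1)·0.3333 - (-4)·0.4444) / (6) = 1.8518
  β = (-2 - (-1)·0.3333 - (3)·0.4444) / (6) = -0.5000
  γ = (-10 - (-2)·0.3333 - (4)·0.3333) / (9) = -1.1852
Iteration 3:
  α = (9 - (-1)·-0.5000 - (-4)·-1.1852) / (6) = 0.6265
  β = (-2 - (-1)·1.8518 - (3)·-1.1852) / (6) = 0.5679
  γ = (-10 - (-2)·1.8518 - (4)·-0.5000) / (9) = -0.4774

(0.6265, 0.5679, -0.4774)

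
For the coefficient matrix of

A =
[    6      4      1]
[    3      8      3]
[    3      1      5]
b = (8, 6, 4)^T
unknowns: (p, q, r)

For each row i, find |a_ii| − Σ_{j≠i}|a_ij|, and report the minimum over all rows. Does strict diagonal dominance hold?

1

row 1: |6| − (4+1) = 1
row 2: |8| − (3+3) = 2
row 3: |5| − (3+1) = 1
minimum over rows = 1 → strictly diagonally dominant (convergence guaranteed)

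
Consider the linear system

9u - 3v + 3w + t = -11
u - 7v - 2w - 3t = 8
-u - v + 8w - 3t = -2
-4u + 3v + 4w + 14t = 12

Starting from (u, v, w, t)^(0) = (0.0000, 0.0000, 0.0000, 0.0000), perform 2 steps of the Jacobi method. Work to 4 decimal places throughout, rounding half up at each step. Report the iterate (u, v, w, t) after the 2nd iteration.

(-1.6151, -1.6134, -0.2242, 0.8243)

Iteration 1:
  u = (-11 - (-3)·0.0000 - (3)·0.0000 - (1)·0.0000) / (9) = -1.2222
  v = (8 - (1)·0.0000 - (-2)·0.0000 - (-3)·0.0000) / (-7) = -1.1429
  w = (-2 - (-1)·0.0000 - (-1)·0.0000 - (-3)·0.0000) / (8) = -0.2500
  t = (12 - (-4)·0.0000 - (3)·0.0000 - (4)·0.0000) / (14) = 0.8571
Iteration 2:
  u = (-11 - (-3)·-1.1429 - (3)·-0.2500 - (1)·0.8571) / (9) = -1.6151
  v = (8 - (1)·-1.2222 - (-2)·-0.2500 - (-3)·0.8571) / (-7) = -1.6134
  w = (-2 - (-1)·-1.2222 - (-1)·-1.1429 - (-3)·0.8571) / (8) = -0.2242
  t = (12 - (-4)·-1.2222 - (3)·-1.1429 - (4)·-0.2500) / (14) = 0.8243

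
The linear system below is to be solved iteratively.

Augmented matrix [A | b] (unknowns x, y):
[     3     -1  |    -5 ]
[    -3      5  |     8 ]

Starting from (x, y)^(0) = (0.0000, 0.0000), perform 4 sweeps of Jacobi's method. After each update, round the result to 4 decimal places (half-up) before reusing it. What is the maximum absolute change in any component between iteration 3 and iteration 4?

Iteration 1:
  x = (-5 - (-1)·0.0000) / (3) = -1.6667
  y = (8 - (-3)·0.0000) / (5) = 1.6000
Iteration 2:
  x = (-5 - (-1)·1.6000) / (3) = -1.1333
  y = (8 - (-3)·-1.6667) / (5) = 0.6000
Iteration 3:
  x = (-5 - (-1)·0.6000) / (3) = -1.4667
  y = (8 - (-3)·-1.1333) / (5) = 0.9200
Iteration 4:
  x = (-5 - (-1)·0.9200) / (3) = -1.3600
  y = (8 - (-3)·-1.4667) / (5) = 0.7200
Change: (0.1067, -0.2000) → max |·| = 0.2000

0.2000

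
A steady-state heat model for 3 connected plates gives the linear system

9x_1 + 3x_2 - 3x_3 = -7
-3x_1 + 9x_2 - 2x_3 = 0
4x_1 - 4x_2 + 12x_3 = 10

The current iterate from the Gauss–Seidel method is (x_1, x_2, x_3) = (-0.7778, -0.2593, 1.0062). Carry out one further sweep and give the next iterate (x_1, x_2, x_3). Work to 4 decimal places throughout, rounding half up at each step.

One sweep:
  x_1 = (-7 - (3)·-0.2593 - (-3)·1.0062) / (9) = -0.3559
  x_2 = (0 - (-3)·-0.3559 - (-2)·1.0062) / (9) = 0.1050
  x_3 = (10 - (4)·-0.3559 - (-4)·0.1050) / (12) = 0.9870

(-0.3559, 0.1050, 0.9870)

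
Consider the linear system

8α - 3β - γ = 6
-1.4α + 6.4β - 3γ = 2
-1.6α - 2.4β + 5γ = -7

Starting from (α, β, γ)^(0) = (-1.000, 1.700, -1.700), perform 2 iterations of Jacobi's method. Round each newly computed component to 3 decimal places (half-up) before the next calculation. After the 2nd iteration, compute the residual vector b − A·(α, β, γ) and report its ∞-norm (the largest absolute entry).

Iteration 1:
  α = (6 - (-3)·1.700 - (-1)·-1.700) / (8) = 1.175
  β = (2 - (-1.4)·-1.000 - (-3)·-1.700) / (6.4) = -0.703
  γ = (-7 - (-1.6)·-1.000 - (-2.4)·1.700) / (5) = -0.904
Iteration 2:
  α = (6 - (-3)·-0.703 - (-1)·-0.904) / (8) = 0.373
  β = (2 - (-1.4)·1.175 - (-3)·-0.904) / (6.4) = 0.146
  γ = (-7 - (-1.6)·1.175 - (-2.4)·-0.703) / (5) = -1.361
Residual b − A·x = (2.093, -2.495, 0.752); ∞-norm = 2.495

2.495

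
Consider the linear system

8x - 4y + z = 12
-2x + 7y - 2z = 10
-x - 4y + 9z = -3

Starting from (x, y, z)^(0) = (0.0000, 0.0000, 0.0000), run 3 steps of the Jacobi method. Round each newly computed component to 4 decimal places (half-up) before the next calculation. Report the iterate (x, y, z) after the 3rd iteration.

(2.3224, 2.2069, 0.7004)

Iteration 1:
  x = (12 - (-4)·0.0000 - (1)·0.0000) / (8) = 1.5000
  y = (10 - (-2)·0.0000 - (-2)·0.0000) / (7) = 1.4286
  z = (-3 - (-1)·0.0000 - (-4)·0.0000) / (9) = -0.3333
Iteration 2:
  x = (12 - (-4)·1.4286 - (1)·-0.3333) / (8) = 2.2560
  y = (10 - (-2)·1.5000 - (-2)·-0.3333) / (7) = 1.7619
  z = (-3 - (-1)·1.5000 - (-4)·1.4286) / (9) = 0.4683
Iteration 3:
  x = (12 - (-4)·1.7619 - (1)·0.4683) / (8) = 2.3224
  y = (10 - (-2)·2.2560 - (-2)·0.4683) / (7) = 2.2069
  z = (-3 - (-1)·2.2560 - (-4)·1.7619) / (9) = 0.7004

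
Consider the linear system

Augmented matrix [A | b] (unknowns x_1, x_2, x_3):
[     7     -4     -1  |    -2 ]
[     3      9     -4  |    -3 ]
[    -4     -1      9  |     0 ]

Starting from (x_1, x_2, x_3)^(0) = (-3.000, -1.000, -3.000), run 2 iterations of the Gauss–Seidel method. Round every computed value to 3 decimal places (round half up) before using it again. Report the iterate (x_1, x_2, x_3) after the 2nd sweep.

(-1.094, -0.284, -0.518)

Iteration 1:
  x_1 = (-2 - (-4)·-1.000 - (-1)·-3.000) / (7) = -1.286
  x_2 = (-3 - (3)·-1.286 - (-4)·-3.000) / (9) = -1.238
  x_3 = (0 - (-4)·-1.286 - (-1)·-1.238) / (9) = -0.709
Iteration 2:
  x_1 = (-2 - (-4)·-1.238 - (-1)·-0.709) / (7) = -1.094
  x_2 = (-3 - (3)·-1.094 - (-4)·-0.709) / (9) = -0.284
  x_3 = (0 - (-4)·-1.094 - (-1)·-0.284) / (9) = -0.518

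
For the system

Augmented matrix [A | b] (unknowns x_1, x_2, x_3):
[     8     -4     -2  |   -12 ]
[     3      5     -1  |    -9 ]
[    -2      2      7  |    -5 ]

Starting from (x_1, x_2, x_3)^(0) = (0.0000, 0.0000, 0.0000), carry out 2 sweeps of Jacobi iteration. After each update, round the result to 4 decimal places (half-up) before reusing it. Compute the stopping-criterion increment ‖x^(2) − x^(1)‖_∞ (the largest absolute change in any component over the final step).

1.0786

Iteration 1:
  x_1 = (-12 - (-4)·0.0000 - (-2)·0.0000) / (8) = -1.5000
  x_2 = (-9 - (3)·0.0000 - (-1)·0.0000) / (5) = -1.8000
  x_3 = (-5 - (-2)·0.0000 - (2)·0.0000) / (7) = -0.7143
Iteration 2:
  x_1 = (-12 - (-4)·-1.8000 - (-2)·-0.7143) / (8) = -2.5786
  x_2 = (-9 - (3)·-1.5000 - (-1)·-0.7143) / (5) = -1.0429
  x_3 = (-5 - (-2)·-1.5000 - (2)·-1.8000) / (7) = -0.6286
Change: (-1.0786, 0.7571, 0.0857) → max |·| = 1.0786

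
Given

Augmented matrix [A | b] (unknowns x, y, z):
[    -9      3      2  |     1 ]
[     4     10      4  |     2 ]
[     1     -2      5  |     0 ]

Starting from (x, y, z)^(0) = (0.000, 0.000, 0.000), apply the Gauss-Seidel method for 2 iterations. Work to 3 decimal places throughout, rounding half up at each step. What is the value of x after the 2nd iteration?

Iteration 1:
  x = (1 - (3)·0.000 - (2)·0.000) / (-9) = -0.111
  y = (2 - (4)·-0.111 - (4)·0.000) / (10) = 0.244
  z = (0 - (1)·-0.111 - (-2)·0.244) / (5) = 0.120
Iteration 2:
  x = (1 - (3)·0.244 - (2)·0.120) / (-9) = -0.003
  y = (2 - (4)·-0.003 - (4)·0.120) / (10) = 0.153
  z = (0 - (1)·-0.003 - (-2)·0.153) / (5) = 0.062

-0.003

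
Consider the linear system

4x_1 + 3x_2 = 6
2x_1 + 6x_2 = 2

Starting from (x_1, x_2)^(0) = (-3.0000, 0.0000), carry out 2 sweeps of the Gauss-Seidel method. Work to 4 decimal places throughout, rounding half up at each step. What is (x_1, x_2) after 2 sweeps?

(1.6250, -0.2083)

Iteration 1:
  x_1 = (6 - (3)·0.0000) / (4) = 1.5000
  x_2 = (2 - (2)·1.5000) / (6) = -0.1667
Iteration 2:
  x_1 = (6 - (3)·-0.1667) / (4) = 1.6250
  x_2 = (2 - (2)·1.6250) / (6) = -0.2083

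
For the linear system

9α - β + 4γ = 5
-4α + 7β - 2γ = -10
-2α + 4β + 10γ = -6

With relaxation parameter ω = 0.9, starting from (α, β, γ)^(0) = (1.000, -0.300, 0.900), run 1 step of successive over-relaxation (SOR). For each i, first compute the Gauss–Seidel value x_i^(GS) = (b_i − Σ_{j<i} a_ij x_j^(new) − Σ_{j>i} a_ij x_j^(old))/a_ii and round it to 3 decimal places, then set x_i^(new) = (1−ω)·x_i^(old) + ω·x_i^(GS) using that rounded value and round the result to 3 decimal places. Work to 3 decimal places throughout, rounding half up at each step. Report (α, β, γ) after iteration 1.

(0.210, -0.976, -0.061)

Iteration 1:
  α: GS value = (5 - (-1)·-0.300 - (4)·0.900) / (9) = 0.122;  α ← (1−ω)·1.000 + ω·0.122 = 0.210
  β: GS value = (-10 - (-4)·0.210 - (-2)·0.900) / (7) = -1.051;  β ← (1−ω)·-0.300 + ω·-1.051 = -0.976
  γ: GS value = (-6 - (-2)·0.210 - (4)·-0.976) / (10) = -0.168;  γ ← (1−ω)·0.900 + ω·-0.168 = -0.061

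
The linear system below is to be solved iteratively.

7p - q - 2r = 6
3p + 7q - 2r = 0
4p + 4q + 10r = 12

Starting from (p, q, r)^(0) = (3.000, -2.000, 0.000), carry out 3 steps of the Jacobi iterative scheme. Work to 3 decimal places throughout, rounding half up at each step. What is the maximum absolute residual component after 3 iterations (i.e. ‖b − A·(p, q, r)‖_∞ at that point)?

Iteration 1:
  p = (6 - (-1)·-2.000 - (-2)·0.000) / (7) = 0.571
  q = (0 - (3)·3.000 - (-2)·0.000) / (7) = -1.286
  r = (12 - (4)·3.000 - (4)·-2.000) / (10) = 0.800
Iteration 2:
  p = (6 - (-1)·-1.286 - (-2)·0.800) / (7) = 0.902
  q = (0 - (3)·0.571 - (-2)·0.800) / (7) = -0.016
  r = (12 - (4)·0.571 - (4)·-1.286) / (10) = 1.486
Iteration 3:
  p = (6 - (-1)·-0.016 - (-2)·1.486) / (7) = 1.279
  q = (0 - (3)·0.902 - (-2)·1.486) / (7) = 0.038
  r = (12 - (4)·0.902 - (4)·-0.016) / (10) = 0.846
Residual b − A·x = (-1.223, -2.411, -1.728); ∞-norm = 2.411

2.411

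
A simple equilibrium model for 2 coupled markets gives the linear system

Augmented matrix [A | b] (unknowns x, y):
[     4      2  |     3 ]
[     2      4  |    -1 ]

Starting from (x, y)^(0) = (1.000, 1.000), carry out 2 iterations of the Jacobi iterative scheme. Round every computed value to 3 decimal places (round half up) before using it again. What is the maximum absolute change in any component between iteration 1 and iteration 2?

Iteration 1:
  x = (3 - (2)·1.000) / (4) = 0.250
  y = (-1 - (2)·1.000) / (4) = -0.750
Iteration 2:
  x = (3 - (2)·-0.750) / (4) = 1.125
  y = (-1 - (2)·0.250) / (4) = -0.375
Change: (0.875, 0.375) → max |·| = 0.875

0.875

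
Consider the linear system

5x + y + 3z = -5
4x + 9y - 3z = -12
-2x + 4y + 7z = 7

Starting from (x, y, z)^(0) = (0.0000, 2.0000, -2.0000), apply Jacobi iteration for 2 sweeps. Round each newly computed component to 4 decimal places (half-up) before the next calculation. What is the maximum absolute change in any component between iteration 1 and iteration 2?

Iteration 1:
  x = (-5 - (1)·2.0000 - (3)·-2.0000) / (5) = -0.2000
  y = (-12 - (4)·0.0000 - (-3)·-2.0000) / (9) = -2.0000
  z = (7 - (-2)·0.0000 - (4)·2.0000) / (7) = -0.1429
Iteration 2:
  x = (-5 - (1)·-2.0000 - (3)·-0.1429) / (5) = -0.5143
  y = (-12 - (4)·-0.2000 - (-3)·-0.1429) / (9) = -1.2921
  z = (7 - (-2)·-0.2000 - (4)·-2.0000) / (7) = 2.0857
Change: (-0.3143, 0.7079, 2.2286) → max |·| = 2.2286

2.2286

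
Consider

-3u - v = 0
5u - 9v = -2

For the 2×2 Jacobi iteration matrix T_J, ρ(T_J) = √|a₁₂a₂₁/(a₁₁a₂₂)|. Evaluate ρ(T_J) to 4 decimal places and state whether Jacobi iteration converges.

a₁₂a₂₁/(a₁₁a₂₂) = (-1)·(5) / ((-3)·(-9)) = -0.185185
ρ = √|-0.185185| = √0.185185 = 0.4303
ρ < 1, so Jacobi converges

0.4303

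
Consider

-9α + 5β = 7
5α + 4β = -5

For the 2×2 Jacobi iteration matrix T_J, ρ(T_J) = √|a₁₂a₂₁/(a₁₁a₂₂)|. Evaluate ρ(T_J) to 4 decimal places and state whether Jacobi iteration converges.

a₁₂a₂₁/(a₁₁a₂₂) = (5)·(5) / ((-9)·(4)) = -0.694444
ρ = √|-0.694444| = √0.694444 = 0.8333
ρ < 1, so Jacobi converges

0.8333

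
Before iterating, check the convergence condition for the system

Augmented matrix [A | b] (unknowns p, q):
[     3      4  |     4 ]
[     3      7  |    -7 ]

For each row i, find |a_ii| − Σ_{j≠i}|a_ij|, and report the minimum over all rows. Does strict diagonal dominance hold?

-1

row 1: |3| − (4) = -1
row 2: |7| − (3) = 4
minimum over rows = -1 → not strictly diagonally dominant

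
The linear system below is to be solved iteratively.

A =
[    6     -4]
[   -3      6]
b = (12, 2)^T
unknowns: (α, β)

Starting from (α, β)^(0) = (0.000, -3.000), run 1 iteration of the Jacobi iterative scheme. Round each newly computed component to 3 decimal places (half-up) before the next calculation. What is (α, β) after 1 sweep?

(0.000, 0.333)

Iteration 1:
  α = (12 - (-4)·-3.000) / (6) = 0.000
  β = (2 - (-3)·0.000) / (6) = 0.333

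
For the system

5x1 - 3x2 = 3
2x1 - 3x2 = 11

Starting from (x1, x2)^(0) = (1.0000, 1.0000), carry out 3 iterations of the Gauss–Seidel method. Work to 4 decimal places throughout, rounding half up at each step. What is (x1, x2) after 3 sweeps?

(-2.0480, -5.0320)

Iteration 1:
  x1 = (3 - (-3)·1.0000) / (5) = 1.2000
  x2 = (11 - (2)·1.2000) / (-3) = -2.8667
Iteration 2:
  x1 = (3 - (-3)·-2.8667) / (5) = -1.1200
  x2 = (11 - (2)·-1.1200) / (-3) = -4.4133
Iteration 3:
  x1 = (3 - (-3)·-4.4133) / (5) = -2.0480
  x2 = (11 - (2)·-2.0480) / (-3) = -5.0320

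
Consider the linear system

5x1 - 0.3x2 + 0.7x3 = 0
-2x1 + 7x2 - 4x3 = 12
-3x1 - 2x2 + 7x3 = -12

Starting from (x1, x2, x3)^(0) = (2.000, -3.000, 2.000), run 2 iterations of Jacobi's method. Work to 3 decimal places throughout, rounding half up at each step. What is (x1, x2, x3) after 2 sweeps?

Iteration 1:
  x1 = (0 - (-0.3)·-3.000 - (0.7)·2.000) / (5) = -0.460
  x2 = (12 - (-2)·2.000 - (-4)·2.000) / (7) = 3.429
  x3 = (-12 - (-3)·2.000 - (-2)·-3.000) / (7) = -1.714
Iteration 2:
  x1 = (0 - (-0.3)·3.429 - (0.7)·-1.714) / (5) = 0.446
  x2 = (12 - (-2)·-0.460 - (-4)·-1.714) / (7) = 0.603
  x3 = (-12 - (-3)·-0.460 - (-2)·3.429) / (7) = -0.932

(0.446, 0.603, -0.932)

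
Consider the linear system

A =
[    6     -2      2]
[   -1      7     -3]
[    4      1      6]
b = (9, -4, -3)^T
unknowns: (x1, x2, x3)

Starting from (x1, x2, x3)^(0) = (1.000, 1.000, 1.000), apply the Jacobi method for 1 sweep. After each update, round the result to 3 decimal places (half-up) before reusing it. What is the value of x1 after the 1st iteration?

1.500

Iteration 1:
  x1 = (9 - (-2)·1.000 - (2)·1.000) / (6) = 1.500
  x2 = (-4 - (-1)·1.000 - (-3)·1.000) / (7) = 0.000
  x3 = (-3 - (4)·1.000 - (1)·1.000) / (6) = -1.333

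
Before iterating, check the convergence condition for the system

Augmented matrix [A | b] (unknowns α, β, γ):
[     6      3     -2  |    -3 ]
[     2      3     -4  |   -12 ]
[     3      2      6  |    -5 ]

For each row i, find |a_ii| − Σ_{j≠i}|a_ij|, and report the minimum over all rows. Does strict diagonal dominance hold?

row 1: |6| − (3+2) = 1
row 2: |3| − (2+4) = -3
row 3: |6| − (3+2) = 1
minimum over rows = -3 → not strictly diagonally dominant

-3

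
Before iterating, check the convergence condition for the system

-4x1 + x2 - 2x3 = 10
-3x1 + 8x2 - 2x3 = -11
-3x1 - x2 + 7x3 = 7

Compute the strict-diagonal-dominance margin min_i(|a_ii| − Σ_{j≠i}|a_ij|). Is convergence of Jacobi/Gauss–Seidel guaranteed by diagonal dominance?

1

row 1: |-4| − (1+2) = 1
row 2: |8| − (3+2) = 3
row 3: |7| − (3+1) = 3
minimum over rows = 1 → strictly diagonally dominant (convergence guaranteed)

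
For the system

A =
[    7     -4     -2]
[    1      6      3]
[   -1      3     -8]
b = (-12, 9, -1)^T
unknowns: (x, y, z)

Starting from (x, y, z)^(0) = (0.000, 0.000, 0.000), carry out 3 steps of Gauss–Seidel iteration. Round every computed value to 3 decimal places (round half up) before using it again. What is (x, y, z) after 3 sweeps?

Iteration 1:
  x = (-12 - (-4)·0.000 - (-2)·0.000) / (7) = -1.714
  y = (9 - (1)·-1.714 - (3)·0.000) / (6) = 1.786
  z = (-1 - (-1)·-1.714 - (3)·1.786) / (-8) = 1.009
Iteration 2:
  x = (-12 - (-4)·1.786 - (-2)·1.009) / (7) = -0.405
  y = (9 - (1)·-0.405 - (3)·1.009) / (6) = 1.063
  z = (-1 - (-1)·-0.405 - (3)·1.063) / (-8) = 0.574
Iteration 3:
  x = (-12 - (-4)·1.063 - (-2)·0.574) / (7) = -0.943
  y = (9 - (1)·-0.943 - (3)·0.574) / (6) = 1.370
  z = (-1 - (-1)·-0.943 - (3)·1.370) / (-8) = 0.757

(-0.943, 1.370, 0.757)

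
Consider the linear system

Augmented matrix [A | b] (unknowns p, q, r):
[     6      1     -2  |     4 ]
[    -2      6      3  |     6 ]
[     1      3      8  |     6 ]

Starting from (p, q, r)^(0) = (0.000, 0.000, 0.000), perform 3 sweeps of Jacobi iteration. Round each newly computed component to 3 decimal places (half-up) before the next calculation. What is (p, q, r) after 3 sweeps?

(0.623, 1.104, 0.339)

Iteration 1:
  p = (4 - (1)·0.000 - (-2)·0.000) / (6) = 0.667
  q = (6 - (-2)·0.000 - (3)·0.000) / (6) = 1.000
  r = (6 - (1)·0.000 - (3)·0.000) / (8) = 0.750
Iteration 2:
  p = (4 - (1)·1.000 - (-2)·0.750) / (6) = 0.750
  q = (6 - (-2)·0.667 - (3)·0.750) / (6) = 0.847
  r = (6 - (1)·0.667 - (3)·1.000) / (8) = 0.292
Iteration 3:
  p = (4 - (1)·0.847 - (-2)·0.292) / (6) = 0.623
  q = (6 - (-2)·0.750 - (3)·0.292) / (6) = 1.104
  r = (6 - (1)·0.750 - (3)·0.847) / (8) = 0.339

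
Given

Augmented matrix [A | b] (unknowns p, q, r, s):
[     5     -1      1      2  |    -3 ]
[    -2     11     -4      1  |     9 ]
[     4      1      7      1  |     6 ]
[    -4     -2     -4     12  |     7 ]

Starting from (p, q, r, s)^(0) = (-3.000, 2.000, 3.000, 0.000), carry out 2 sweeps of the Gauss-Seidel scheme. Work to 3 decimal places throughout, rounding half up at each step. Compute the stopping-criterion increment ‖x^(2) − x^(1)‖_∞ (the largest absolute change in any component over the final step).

Iteration 1:
  p = (-3 - (-1)·2.000 - (1)·3.000 - (2)·0.000) / (5) = -0.800
  q = (9 - (-2)·-0.800 - (-4)·3.000 - (1)·0.000) / (11) = 1.764
  r = (6 - (4)·-0.800 - (1)·1.764 - (1)·0.000) / (7) = 1.062
  s = (7 - (-4)·-0.800 - (-2)·1.764 - (-4)·1.062) / (12) = 0.965
Iteration 2:
  p = (-3 - (-1)·1.764 - (1)·1.062 - (2)·0.965) / (5) = -0.846
  q = (9 - (-2)·-0.846 - (-4)·1.062 - (1)·0.965) / (11) = 0.963
  r = (6 - (4)·-0.846 - (1)·0.963 - (1)·0.965) / (7) = 1.065
  s = (7 - (-4)·-0.846 - (-2)·0.963 - (-4)·1.065) / (12) = 0.817
Change: (-0.046, -0.801, 0.003, -0.148) → max |·| = 0.801

0.801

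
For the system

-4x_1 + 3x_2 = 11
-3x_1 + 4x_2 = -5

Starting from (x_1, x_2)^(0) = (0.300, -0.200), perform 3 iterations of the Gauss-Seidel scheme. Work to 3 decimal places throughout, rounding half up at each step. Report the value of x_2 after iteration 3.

Iteration 1:
  x_1 = (11 - (3)·-0.200) / (-4) = -2.900
  x_2 = (-5 - (-3)·-2.900) / (4) = -3.425
Iteration 2:
  x_1 = (11 - (3)·-3.425) / (-4) = -5.319
  x_2 = (-5 - (-3)·-5.319) / (4) = -5.239
Iteration 3:
  x_1 = (11 - (3)·-5.239) / (-4) = -6.679
  x_2 = (-5 - (-3)·-6.679) / (4) = -6.259

-6.259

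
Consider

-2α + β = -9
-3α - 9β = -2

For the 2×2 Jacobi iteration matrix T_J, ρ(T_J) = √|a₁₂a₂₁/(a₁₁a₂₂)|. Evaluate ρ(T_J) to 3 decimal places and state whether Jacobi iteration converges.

a₁₂a₂₁/(a₁₁a₂₂) = (1)·(-3) / ((-2)·(-9)) = -0.166667
ρ = √|-0.166667| = √0.166667 = 0.408
ρ < 1, so Jacobi converges

0.408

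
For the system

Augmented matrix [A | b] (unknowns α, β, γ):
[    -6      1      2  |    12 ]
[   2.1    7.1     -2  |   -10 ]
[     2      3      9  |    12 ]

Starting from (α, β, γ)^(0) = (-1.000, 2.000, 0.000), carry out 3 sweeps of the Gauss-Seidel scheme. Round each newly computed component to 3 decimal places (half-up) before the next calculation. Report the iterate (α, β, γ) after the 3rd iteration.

Iteration 1:
  α = (12 - (1)·2.000 - (2)·0.000) / (-6) = -1.667
  β = (-10 - (2.1)·-1.667 - (-2)·0.000) / (7.1) = -0.915
  γ = (12 - (2)·-1.667 - (3)·-0.915) / (9) = 2.009
Iteration 2:
  α = (12 - (1)·-0.915 - (2)·2.009) / (-6) = -1.483
  β = (-10 - (2.1)·-1.483 - (-2)·2.009) / (7.1) = -0.404
  γ = (12 - (2)·-1.483 - (3)·-0.404) / (9) = 1.798
Iteration 3:
  α = (12 - (1)·-0.404 - (2)·1.798) / (-6) = -1.468
  β = (-10 - (2.1)·-1.468 - (-2)·1.798) / (7.1) = -0.468
  γ = (12 - (2)·-1.468 - (3)·-0.468) / (9) = 1.816

(-1.468, -0.468, 1.816)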